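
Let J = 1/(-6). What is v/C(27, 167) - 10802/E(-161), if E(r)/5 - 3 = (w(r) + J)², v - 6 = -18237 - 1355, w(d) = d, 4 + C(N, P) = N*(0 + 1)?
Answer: -91592786266/107547655 ≈ -851.65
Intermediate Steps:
C(N, P) = -4 + N (C(N, P) = -4 + N*(0 + 1) = -4 + N*1 = -4 + N)
J = -⅙ ≈ -0.16667
v = -19586 (v = 6 + (-18237 - 1355) = 6 - 19592 = -19586)
E(r) = 15 + 5*(-⅙ + r)² (E(r) = 15 + 5*(r - ⅙)² = 15 + 5*(-⅙ + r)²)
v/C(27, 167) - 10802/E(-161) = -19586/(-4 + 27) - 10802/(15 + 5*(-1 + 6*(-161))²/36) = -19586/23 - 10802/(15 + 5*(-1 - 966)²/36) = -19586*1/23 - 10802/(15 + (5/36)*(-967)²) = -19586/23 - 10802/(15 + (5/36)*935089) = -19586/23 - 10802/(15 + 4675445/36) = -19586/23 - 10802/4675985/36 = -19586/23 - 10802*36/4675985 = -19586/23 - 388872/4675985 = -91592786266/107547655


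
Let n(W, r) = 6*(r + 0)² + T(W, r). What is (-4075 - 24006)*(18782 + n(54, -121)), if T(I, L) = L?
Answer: -2990823067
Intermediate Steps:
n(W, r) = r + 6*r² (n(W, r) = 6*(r + 0)² + r = 6*r² + r = r + 6*r²)
(-4075 - 24006)*(18782 + n(54, -121)) = (-4075 - 24006)*(18782 - 121*(1 + 6*(-121))) = -28081*(18782 - 121*(1 - 726)) = -28081*(18782 - 121*(-725)) = -28081*(18782 + 87725) = -28081*106507 = -2990823067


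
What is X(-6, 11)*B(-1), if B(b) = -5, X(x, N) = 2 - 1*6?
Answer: 20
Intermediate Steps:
X(x, N) = -4 (X(x, N) = 2 - 6 = -4)
X(-6, 11)*B(-1) = -4*(-5) = 20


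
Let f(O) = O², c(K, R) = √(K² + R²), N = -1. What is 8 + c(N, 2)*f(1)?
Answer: 8 + √5 ≈ 10.236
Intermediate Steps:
8 + c(N, 2)*f(1) = 8 + √((-1)² + 2²)*1² = 8 + √(1 + 4)*1 = 8 + √5*1 = 8 + √5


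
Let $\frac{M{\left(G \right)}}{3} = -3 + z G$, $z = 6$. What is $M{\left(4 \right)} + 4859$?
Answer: $4922$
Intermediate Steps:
$M{\left(G \right)} = -9 + 18 G$ ($M{\left(G \right)} = 3 \left(-3 + 6 G\right) = -9 + 18 G$)
$M{\left(4 \right)} + 4859 = \left(-9 + 18 \cdot 4\right) + 4859 = \left(-9 + 72\right) + 4859 = 63 + 4859 = 4922$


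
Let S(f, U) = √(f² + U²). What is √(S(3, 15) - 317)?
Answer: √(-317 + 3*√26) ≈ 17.37*I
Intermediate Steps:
S(f, U) = √(U² + f²)
√(S(3, 15) - 317) = √(√(15² + 3²) - 317) = √(√(225 + 9) - 317) = √(√234 - 317) = √(3*√26 - 317) = √(-317 + 3*√26)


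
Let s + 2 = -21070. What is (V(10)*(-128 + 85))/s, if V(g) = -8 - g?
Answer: -129/3512 ≈ -0.036731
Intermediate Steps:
s = -21072 (s = -2 - 21070 = -21072)
(V(10)*(-128 + 85))/s = ((-8 - 1*10)*(-128 + 85))/(-21072) = ((-8 - 10)*(-43))*(-1/21072) = -18*(-43)*(-1/21072) = 774*(-1/21072) = -129/3512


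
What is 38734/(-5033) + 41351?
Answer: 208080849/5033 ≈ 41343.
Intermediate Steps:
38734/(-5033) + 41351 = 38734*(-1/5033) + 41351 = -38734/5033 + 41351 = 208080849/5033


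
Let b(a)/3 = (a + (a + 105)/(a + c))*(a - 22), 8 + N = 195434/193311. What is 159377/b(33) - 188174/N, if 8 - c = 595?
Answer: 5474889052886515/202236571152 ≈ 27072.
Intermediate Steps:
N = -1351054/193311 (N = -8 + 195434/193311 = -1351054/193311 ≈ -6.9890)
c = -587 (c = 8 - 1*595 = 8 - 595 = -587)
b(a) = 3*(-22 + a)*(a + (105 + a)/(-587 + a)) (b(a) = 3*((a + (a + 105)/(a - 587))*(a - 22)) = 3*((a + (105 + a)/(-587 + a))*(-22 + a)) = 3*((-22 + a)*(a + (105 + a)/(-587 + a))) = 3*(-22 + a)*(a + (105 + a)/(-587 + a)))
159377/b(33) - 188174/N = 159377/((3*(-2310 + 33³ - 608*33² + 12997*33)/(-587 + 33))) - 188174/(-1351054/193311) = 159377/((3*(-2310 + 35937 - 608*1089 + 428901)/(-554))) - 188174*(-193311/1351054) = 159377/((3*(-1/554)*(-2310 + 35937 - 662112 + 428901))) + 18188052057/675527 = 159377/((3*(-1/554)*(-199584))) + 18188052057/675527 = 159377/(299376/277) + 18188052057/675527 = 159377*(277/299376) + 18188052057/675527 = 44147429/299376 + 18188052057/675527 = 5474889052886515/202236571152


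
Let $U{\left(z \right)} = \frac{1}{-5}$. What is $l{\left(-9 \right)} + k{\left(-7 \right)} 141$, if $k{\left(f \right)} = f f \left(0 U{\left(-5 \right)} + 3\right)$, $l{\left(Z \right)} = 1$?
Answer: $20728$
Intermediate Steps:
$U{\left(z \right)} = - \frac{1}{5}$
$k{\left(f \right)} = 3 f^{2}$ ($k{\left(f \right)} = f f \left(0 \left(- \frac{1}{5}\right) + 3\right) = f^{2} \left(0 + 3\right) = f^{2} \cdot 3 = 3 f^{2}$)
$l{\left(-9 \right)} + k{\left(-7 \right)} 141 = 1 + 3 \left(-7\right)^{2} \cdot 141 = 1 + 3 \cdot 49 \cdot 141 = 1 + 147 \cdot 141 = 1 + 20727 = 20728$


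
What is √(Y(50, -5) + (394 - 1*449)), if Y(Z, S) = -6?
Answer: I*√61 ≈ 7.8102*I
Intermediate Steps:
√(Y(50, -5) + (394 - 1*449)) = √(-6 + (394 - 1*449)) = √(-6 + (394 - 449)) = √(-6 - 55) = √(-61) = I*√61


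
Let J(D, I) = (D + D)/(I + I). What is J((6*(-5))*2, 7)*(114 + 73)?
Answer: -11220/7 ≈ -1602.9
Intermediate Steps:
J(D, I) = D/I (J(D, I) = (2*D)/((2*I)) = (2*D)*(1/(2*I)) = D/I)
J((6*(-5))*2, 7)*(114 + 73) = (((6*(-5))*2)/7)*(114 + 73) = (-30*2*(⅐))*187 = -60*⅐*187 = -60/7*187 = -11220/7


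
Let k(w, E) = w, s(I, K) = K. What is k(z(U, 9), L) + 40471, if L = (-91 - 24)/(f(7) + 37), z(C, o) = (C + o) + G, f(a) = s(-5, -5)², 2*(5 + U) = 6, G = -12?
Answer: 40466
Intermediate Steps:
U = -2 (U = -5 + (½)*6 = -5 + 3 = -2)
f(a) = 25 (f(a) = (-5)² = 25)
z(C, o) = -12 + C + o (z(C, o) = (C + o) - 12 = -12 + C + o)
L = -115/62 (L = (-91 - 24)/(25 + 37) = -115/62 ≈ -1.8548)
k(z(U, 9), L) + 40471 = (-12 - 2 + 9) + 40471 = -5 + 40471 = 40466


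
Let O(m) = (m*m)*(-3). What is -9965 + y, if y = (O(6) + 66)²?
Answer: -8201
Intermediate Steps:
O(m) = -3*m² (O(m) = m²*(-3) = -3*m²)
y = 1764 (y = (-3*6² + 66)² = (-3*36 + 66)² = (-108 + 66)² = (-42)² = 1764)
-9965 + y = -9965 + 1764 = -8201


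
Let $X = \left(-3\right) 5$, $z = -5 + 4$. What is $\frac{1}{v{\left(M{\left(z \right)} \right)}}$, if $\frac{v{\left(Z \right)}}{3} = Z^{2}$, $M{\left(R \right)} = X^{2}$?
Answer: $\frac{1}{151875} \approx 6.5844 \cdot 10^{-6}$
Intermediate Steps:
$z = -1$
$X = -15$
$M{\left(R \right)} = 225$ ($M{\left(R \right)} = \left(-15\right)^{2} = 225$)
$v{\left(Z \right)} = 3 Z^{2}$
$\frac{1}{v{\left(M{\left(z \right)} \right)}} = \frac{1}{3 \cdot 225^{2}} = \frac{1}{3 \cdot 50625} = \frac{1}{151875}$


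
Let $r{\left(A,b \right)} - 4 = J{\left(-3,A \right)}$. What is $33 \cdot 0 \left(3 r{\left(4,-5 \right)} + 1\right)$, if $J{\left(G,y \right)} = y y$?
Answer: $0$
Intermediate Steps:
$J{\left(G,y \right)} = y^{2}$
$r{\left(A,b \right)} = 4 + A^{2}$
$33 \cdot 0 \left(3 r{\left(4,-5 \right)} + 1\right) = 33 \cdot 0 \left(3 \left(4 + 4^{2}\right) + 1\right) = 0 \left(3 \left(4 + 16\right) + 1\right) = 0 \left(3 \cdot 20 + 1\right) = 0 \left(60 + 1\right) = 0 \cdot 61 = 0$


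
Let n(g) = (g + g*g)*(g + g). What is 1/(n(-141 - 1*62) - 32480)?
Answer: -1/16680916 ≈ -5.9949e-8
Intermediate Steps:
n(g) = 2*g*(g + g²) (n(g) = (g + g²)*(2*g) = 2*g*(g + g²))
1/(n(-141 - 1*62) - 32480) = 1/(2*(-141 - 1*62)²*(1 + (-141 - 1*62)) - 32480) = 1/(2*(-141 - 62)²*(1 + (-141 - 62)) - 32480) = 1/(2*(-203)²*(1 - 203) - 32480) = 1/(2*41209*(-202) - 32480) = 1/(-16648436 - 32480) = 1/(-16680916) = -1/16680916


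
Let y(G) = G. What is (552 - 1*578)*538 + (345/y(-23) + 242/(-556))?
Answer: -3892955/278 ≈ -14003.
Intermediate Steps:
(552 - 1*578)*538 + (345/y(-23) + 242/(-556)) = (552 - 1*578)*538 + (345/(-23) + 242/(-556)) = (552 - 578)*538 + (345*(-1/23) + 242*(-1/556)) = -26*538 + (-15 - 121/278) = -13988 - 4291/278 = -3892955/278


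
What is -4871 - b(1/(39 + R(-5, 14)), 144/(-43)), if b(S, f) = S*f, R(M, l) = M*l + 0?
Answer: -6493187/1333 ≈ -4871.1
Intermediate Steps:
R(M, l) = M*l
-4871 - b(1/(39 + R(-5, 14)), 144/(-43)) = -4871 - 144/(-43)/(39 - 5*14) = -4871 - 144*(-1/43)/(39 - 70) = -4871 - (-144)/((-31)*43) = -4871 - (-1)*(-144)/(31*43) = -4871 - 1*144/1333 = -4871 - 144/1333 = -6493187/1333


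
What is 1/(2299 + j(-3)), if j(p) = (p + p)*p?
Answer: 1/2317 ≈ 0.00043159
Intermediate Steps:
j(p) = 2*p² (j(p) = (2*p)*p = 2*p²)
1/(2299 + j(-3)) = 1/(2299 + 2*(-3)²) = 1/(2299 + 2*9) = 1/(2299 + 18) = 1/2317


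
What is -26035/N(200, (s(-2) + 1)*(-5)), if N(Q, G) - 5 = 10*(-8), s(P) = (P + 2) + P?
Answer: 5207/15 ≈ 347.13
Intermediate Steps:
s(P) = 2 + 2*P (s(P) = (2 + P) + P = 2 + 2*P)
N(Q, G) = -75 (N(Q, G) = 5 + 10*(-8) = 5 - 80 = -75)
-26035/N(200, (s(-2) + 1)*(-5)) = -26035/(-75) = -26035*(-1/75) = 5207/15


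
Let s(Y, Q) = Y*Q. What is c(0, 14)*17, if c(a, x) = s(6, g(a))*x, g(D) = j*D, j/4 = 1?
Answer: 0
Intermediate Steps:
j = 4 (j = 4*1 = 4)
g(D) = 4*D
s(Y, Q) = Q*Y
c(a, x) = 24*a*x (c(a, x) = ((4*a)*6)*x = (24*a)*x = 24*a*x)
c(0, 14)*17 = (24*0*14)*17 = 0*17 = 0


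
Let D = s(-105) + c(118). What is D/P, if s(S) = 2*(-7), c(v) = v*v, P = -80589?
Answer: -13910/80589 ≈ -0.17260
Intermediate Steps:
c(v) = v²
s(S) = -14
D = 13910 (D = -14 + 118² = -14 + 13924 = 13910)
D/P = 13910/(-80589) = 13910*(-1/80589) = -13910/80589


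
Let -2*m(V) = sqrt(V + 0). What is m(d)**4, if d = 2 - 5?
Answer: 9/16 ≈ 0.56250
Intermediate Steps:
d = -3
m(V) = -sqrt(V)/2 (m(V) = -sqrt(V + 0)/2 = -sqrt(V)/2)
m(d)**4 = (-I*sqrt(3)/2)**4 = 9/16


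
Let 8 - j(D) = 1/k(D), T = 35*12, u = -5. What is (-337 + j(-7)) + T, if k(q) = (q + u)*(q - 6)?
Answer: 14195/156 ≈ 90.994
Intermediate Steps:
T = 420
k(q) = (-6 + q)*(-5 + q) (k(q) = (q - 5)*(q - 6) = (-5 + q)*(-6 + q) = (-6 + q)*(-5 + q))
j(D) = 8 - 1/(30 + D² - 11*D)
(-337 + j(-7)) + T = (-337 + (239 - 88*(-7) + 8*(-7)²)/(30 + (-7)² - 11*(-7))) + 420 = (-337 + (239 + 616 + 8*49)/(30 + 49 + 77)) + 420 = (-337 + (239 + 616 + 392)/156) + 420 = (-337 + (1/156)*1247) + 420 = (-337 + 1247/156) + 420 = -51325/156 + 420 = 14195/156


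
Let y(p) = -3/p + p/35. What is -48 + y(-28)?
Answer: -6817/140 ≈ -48.693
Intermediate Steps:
y(p) = -3/p + p/35 (y(p) = -3/p + p*(1/35) = -3/p + p/35)
-48 + y(-28) = -48 + (-3/(-28) + (1/35)*(-28)) = -48 + (-3*(-1/28) - 4/5) = -48 + (3/28 - 4/5) = -48 - 97/140 = -6817/140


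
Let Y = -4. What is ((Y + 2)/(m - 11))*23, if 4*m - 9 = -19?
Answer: 92/27 ≈ 3.4074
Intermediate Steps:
m = -5/2 (m = 9/4 + (¼)*(-19) = 9/4 - 19/4 = -5/2 ≈ -2.5000)
((Y + 2)/(m - 11))*23 = ((-4 + 2)/(-5/2 - 11))*23 = -2/(-27/2)*23 = -2*(-2/27)*23 = (4/27)*23 = 92/27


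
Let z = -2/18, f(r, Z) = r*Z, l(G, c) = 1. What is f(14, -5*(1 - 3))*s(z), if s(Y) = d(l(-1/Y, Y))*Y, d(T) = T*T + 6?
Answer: -980/9 ≈ -108.89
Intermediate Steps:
f(r, Z) = Z*r
d(T) = 6 + T² (d(T) = T² + 6 = 6 + T²)
z = -⅑ (z = -2*1/18 = -⅑ ≈ -0.11111)
s(Y) = 7*Y (s(Y) = (6 + 1²)*Y = (6 + 1)*Y = 7*Y)
f(14, -5*(1 - 3))*s(z) = (-5*(1 - 3)*14)*(7*(-⅑)) = (-5*(-2)*14)*(-7/9) = (10*14)*(-7/9) = 140*(-7/9) = -980/9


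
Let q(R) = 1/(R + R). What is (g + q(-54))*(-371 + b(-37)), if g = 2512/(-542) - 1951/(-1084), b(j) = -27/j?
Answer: 285103850/270729 ≈ 1053.1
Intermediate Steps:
g = -3073/1084 (g = 2512*(-1/542) - 1951*(-1/1084) = -1256/271 + 1951/1084 = -3073/1084 ≈ -2.8349)
q(R) = 1/(2*R)
(g + q(-54))*(-371 + b(-37)) = (-3073/1084 + (½)/(-54))*(-371 - 27/(-37)) = (-3073/1084 + (½)*(-1/54))*(-371 - 27*(-1/37)) = (-3073/1084 - 1/108)*(-371 + 27/37) = -41621/14634*(-13700/37) = 285103850/270729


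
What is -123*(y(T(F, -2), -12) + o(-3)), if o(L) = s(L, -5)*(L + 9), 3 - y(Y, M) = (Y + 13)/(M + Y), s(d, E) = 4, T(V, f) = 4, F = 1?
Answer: -28659/8 ≈ -3582.4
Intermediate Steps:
y(Y, M) = 3 - (13 + Y)/(M + Y) (y(Y, M) = 3 - (Y + 13)/(M + Y) = 3 - (13 + Y)/(M + Y))
o(L) = 36 + 4*L (o(L) = 4*(L + 9) = 4*(9 + L) = 36 + 4*L)
-123*(y(T(F, -2), -12) + o(-3)) = -123*((-13 + 2*4 + 3*(-12))/(-12 + 4) + (36 + 4*(-3))) = -123*((-13 + 8 - 36)/(-8) + (36 - 12)) = -123*(-1/8*(-41) + 24) = -123*(41/8 + 24) = -123*233/8 = -28659/8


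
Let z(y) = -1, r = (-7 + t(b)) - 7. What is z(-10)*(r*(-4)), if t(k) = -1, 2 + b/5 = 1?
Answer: -60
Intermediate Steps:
b = -5 (b = -10 + 5*1 = -10 + 5 = -5)
r = -15 (r = (-7 - 1) - 7 = -8 - 7 = -15)
z(-10)*(r*(-4)) = -(-15)*(-4) = -1*60 = -60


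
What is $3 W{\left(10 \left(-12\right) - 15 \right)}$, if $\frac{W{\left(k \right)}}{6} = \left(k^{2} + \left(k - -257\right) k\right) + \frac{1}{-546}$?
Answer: $\frac{2874687}{91} \approx 31590.0$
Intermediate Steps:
$W{\left(k \right)} = - \frac{1}{91} + 6 k^{2} + 6 k \left(257 + k\right)$ ($W{\left(k \right)} = 6 \left(\left(k^{2} + \left(k - -257\right) k\right) + \frac{1}{-546}\right) = 6 \left(\left(k^{2} + \left(k + 257\right) k\right) - \frac{1}{546}\right) = 6 \left(\left(k^{2} + \left(257 + k\right) k\right) - \frac{1}{546}\right) = 6 \left(\left(k^{2} + k \left(257 + k\right)\right) - \frac{1}{546}\right) = 6 \left(- \frac{1}{546} + k^{2} + k \left(257 + k\right)\right) = - \frac{1}{91} + 6 k^{2} + 6 k \left(257 + k\right)$)
$3 W{\left(10 \left(-12\right) - 15 \right)} = 3 \left(- \frac{1}{91} + 12 \left(10 \left(-12\right) - 15\right)^{2} + 1542 \left(10 \left(-12\right) - 15\right)\right) = 3 \left(- \frac{1}{91} + 12 \left(-120 - 15\right)^{2} + 1542 \left(-120 - 15\right)\right) = 3 \left(- \frac{1}{91} + 12 \left(-135\right)^{2} + 1542 \left(-135\right)\right) = 3 \left(- \frac{1}{91} + 12 \cdot 18225 - 208170\right) = 3 \left(- \frac{1}{91} + 218700 - 208170\right) = 3 \cdot \frac{958229}{91} = \frac{2874687}{91}$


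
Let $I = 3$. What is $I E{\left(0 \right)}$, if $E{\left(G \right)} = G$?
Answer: $0$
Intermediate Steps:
$I E{\left(0 \right)} = 3 \cdot 0 = 0$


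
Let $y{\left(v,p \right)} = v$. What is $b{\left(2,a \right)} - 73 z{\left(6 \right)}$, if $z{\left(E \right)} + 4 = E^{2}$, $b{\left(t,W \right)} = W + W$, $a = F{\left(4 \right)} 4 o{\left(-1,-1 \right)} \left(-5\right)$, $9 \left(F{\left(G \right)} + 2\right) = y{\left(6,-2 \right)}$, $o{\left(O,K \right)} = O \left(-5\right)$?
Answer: $- \frac{6208}{3} \approx -2069.3$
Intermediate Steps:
$o{\left(O,K \right)} = - 5 O$
$F{\left(G \right)} = - \frac{4}{3}$ ($F{\left(G \right)} = -2 + \frac{1}{9} \cdot 6 = -2 + \frac{2}{3} = - \frac{4}{3}$)
$a = \frac{400}{3}$ ($a = \left(- \frac{4}{3}\right) 4 \left(-5\right) \left(-1\right) \left(-5\right) = - \frac{16 \cdot 5 \left(-5\right)}{3} = \left(- \frac{16}{3}\right) \left(-25\right) = \frac{400}{3} \approx 133.33$)
$b{\left(t,W \right)} = 2 W$
$z{\left(E \right)} = -4 + E^{2}$
$b{\left(2,a \right)} - 73 z{\left(6 \right)} = 2 \cdot \frac{400}{3} - 73 \left(-4 + 6^{2}\right) = \frac{800}{3} - 73 \left(-4 + 36\right) = \frac{800}{3} - 2336 = - \frac{6208}{3}$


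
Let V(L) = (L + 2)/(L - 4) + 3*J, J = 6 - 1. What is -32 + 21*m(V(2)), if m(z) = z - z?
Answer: -32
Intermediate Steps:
J = 5
V(L) = 15 + (2 + L)/(-4 + L) (V(L) = (L + 2)/(L - 4) + 3*5 = (2 + L)/(-4 + L) + 15 = 15 + (2 + L)/(-4 + L))
m(z) = 0
-32 + 21*m(V(2)) = -32 + 21*0 = -32 + 0 = -32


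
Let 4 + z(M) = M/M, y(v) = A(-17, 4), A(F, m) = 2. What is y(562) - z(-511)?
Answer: 5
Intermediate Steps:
y(v) = 2
z(M) = -3 (z(M) = -4 + M/M = -4 + 1 = -3)
y(562) - z(-511) = 2 - 1*(-3) = 2 + 3 = 5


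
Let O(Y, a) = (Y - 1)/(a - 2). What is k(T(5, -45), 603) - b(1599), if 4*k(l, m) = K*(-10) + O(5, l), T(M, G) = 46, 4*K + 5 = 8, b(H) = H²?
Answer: -224998651/88 ≈ -2.5568e+6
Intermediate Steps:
K = ¾ (K = -5/4 + (¼)*8 = -5/4 + 2 = ¾ ≈ 0.75000)
O(Y, a) = (-1 + Y)/(-2 + a)
k(l, m) = -15/8 + 1/(-2 + l) (k(l, m) = ((¾)*(-10) + (-1 + 5)/(-2 + l))/4 = (-15/2 + 4/(-2 + l))/4 = -15/8 + 1/(-2 + l))
k(T(5, -45), 603) - b(1599) = (38 - 15*46)/(8*(-2 + 46)) - 1*1599² = (⅛)*(38 - 690)/44 - 1*2556801 = (⅛)*(1/44)*(-652) - 2556801 = -163/88 - 2556801 = -224998651/88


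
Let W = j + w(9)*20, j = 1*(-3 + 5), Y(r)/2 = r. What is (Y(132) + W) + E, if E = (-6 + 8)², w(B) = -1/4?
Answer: 265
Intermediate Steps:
Y(r) = 2*r
w(B) = -¼ (w(B) = -1*¼ = -¼)
j = 2 (j = 1*2 = 2)
E = 4 (E = 2² = 4)
W = -3 (W = 2 - ¼*20 = 2 - 5 = -3)
(Y(132) + W) + E = (2*132 - 3) + 4 = (264 - 3) + 4 = 261 + 4 = 265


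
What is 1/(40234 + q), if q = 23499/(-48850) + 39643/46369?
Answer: 2265125650/91135912337519 ≈ 2.4854e-5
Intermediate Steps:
q = 846935419/2265125650 (q = 23499*(-1/48850) + 39643*(1/46369) = -23499/48850 + 39643/46369 = 846935419/2265125650 ≈ 0.37390)
1/(40234 + q) = 1/(40234 + 846935419/2265125650) = 1/(91135912337519/2265125650) = 2265125650/91135912337519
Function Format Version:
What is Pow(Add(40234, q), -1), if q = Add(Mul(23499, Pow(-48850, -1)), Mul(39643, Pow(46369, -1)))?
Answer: Rational(2265125650, 91135912337519) ≈ 2.4854e-5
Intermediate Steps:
q = Rational(846935419, 2265125650) (q = Add(Mul(23499, Rational(-1, 48850)), Mul(39643, Rational(1, 46369))) = Add(Rational(-23499, 48850), Rational(39643, 46369)) = Rational(846935419, 2265125650) ≈ 0.37390)
Pow(Add(40234, q), -1) = Pow(Add(40234, Rational(846935419, 2265125650)), -1) = Pow(Rational(91135912337519, 2265125650), -1) = Rational(2265125650, 91135912337519)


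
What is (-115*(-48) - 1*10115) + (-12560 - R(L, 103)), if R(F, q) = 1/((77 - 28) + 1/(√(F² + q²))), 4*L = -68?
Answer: -448879928037/26166097 + √10898/26166097 ≈ -17155.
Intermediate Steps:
L = -17 (L = (¼)*(-68) = -17)
R(F, q) = 1/(49 + (F² + q²)^(-½))
(-115*(-48) - 1*10115) + (-12560 - R(L, 103)) = (-115*(-48) - 1*10115) + (-12560 - √((-17)² + 103²)/(1 + 49*√((-17)² + 103²))) = (5520 - 10115) + (-12560 - √(289 + 10609)/(1 + 49*√(289 + 10609))) = -4595 + (-12560 - √10898/(1 + 49*√10898)) = -17155 - √10898/(1 + 49*√10898)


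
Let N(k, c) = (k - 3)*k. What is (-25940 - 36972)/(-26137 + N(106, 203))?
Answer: 62912/15219 ≈ 4.1338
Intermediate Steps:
N(k, c) = k*(-3 + k) (N(k, c) = (-3 + k)*k = k*(-3 + k))
(-25940 - 36972)/(-26137 + N(106, 203)) = (-25940 - 36972)/(-26137 + 106*(-3 + 106)) = -62912/(-26137 + 106*103) = -62912/(-26137 + 10918) = -62912/(-15219) = -62912*(-1/15219) = 62912/15219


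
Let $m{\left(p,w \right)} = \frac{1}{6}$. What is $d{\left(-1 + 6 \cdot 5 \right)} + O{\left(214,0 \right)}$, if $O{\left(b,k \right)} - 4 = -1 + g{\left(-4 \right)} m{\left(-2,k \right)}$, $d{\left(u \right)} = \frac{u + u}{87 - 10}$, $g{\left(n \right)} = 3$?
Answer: $\frac{655}{154} \approx 4.2533$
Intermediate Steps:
$m{\left(p,w \right)} = \frac{1}{6}$
$d{\left(u \right)} = \frac{2 u}{77}$
$O{\left(b,k \right)} = \frac{7}{2}$ ($O{\left(b,k \right)} = 4 + \left(-1 + 3 \cdot \frac{1}{6}\right) = 4 + \left(-1 + \frac{1}{2}\right) = 4 - \frac{1}{2} = \frac{7}{2}$)
$d{\left(-1 + 6 \cdot 5 \right)} + O{\left(214,0 \right)} = \frac{2 \left(-1 + 6 \cdot 5\right)}{77} + \frac{7}{2} = \frac{2 \left(-1 + 30\right)}{77} + \frac{7}{2} = \frac{2}{77} \cdot 29 + \frac{7}{2} = \frac{58}{77} + \frac{7}{2} = \frac{655}{154}$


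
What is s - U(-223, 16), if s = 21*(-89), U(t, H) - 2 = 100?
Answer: -1971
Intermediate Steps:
U(t, H) = 102 (U(t, H) = 2 + 100 = 102)
s = -1869
s - U(-223, 16) = -1869 - 1*102 = -1869 - 102 = -1971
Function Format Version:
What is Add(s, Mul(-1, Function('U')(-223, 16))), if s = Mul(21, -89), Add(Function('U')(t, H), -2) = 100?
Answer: -1971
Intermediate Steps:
Function('U')(t, H) = 102 (Function('U')(t, H) = Add(2, 100) = 102)
s = -1869
Add(s, Mul(-1, Function('U')(-223, 16))) = Add(-1869, Mul(-1, 102)) = Add(-1869, -102) = -1971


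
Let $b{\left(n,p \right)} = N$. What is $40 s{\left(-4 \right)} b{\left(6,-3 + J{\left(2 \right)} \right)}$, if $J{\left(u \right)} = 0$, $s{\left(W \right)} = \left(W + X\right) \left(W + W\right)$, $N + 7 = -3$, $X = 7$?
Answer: $9600$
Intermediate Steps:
$N = -10$ ($N = -7 - 3 = -10$)
$s{\left(W \right)} = 2 W \left(7 + W\right)$ ($s{\left(W \right)} = \left(W + 7\right) \left(W + W\right) = \left(7 + W\right) 2 W = 2 W \left(7 + W\right)$)
$b{\left(n,p \right)} = -10$
$40 s{\left(-4 \right)} b{\left(6,-3 + J{\left(2 \right)} \right)} = 40 \cdot 2 \left(-4\right) \left(7 - 4\right) \left(-10\right) = 40 \cdot 2 \left(-4\right) 3 \left(-10\right) = 40 \left(-24\right) \left(-10\right) = \left(-960\right) \left(-10\right) = 9600$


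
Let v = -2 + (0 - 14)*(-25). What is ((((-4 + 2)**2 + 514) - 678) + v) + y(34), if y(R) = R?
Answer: 222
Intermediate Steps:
v = 348 (v = -2 - 14*(-25) = -2 + 350 = 348)
((((-4 + 2)**2 + 514) - 678) + v) + y(34) = ((((-4 + 2)**2 + 514) - 678) + 348) + 34 = ((((-2)**2 + 514) - 678) + 348) + 34 = (((4 + 514) - 678) + 348) + 34 = ((518 - 678) + 348) + 34 = (-160 + 348) + 34 = 188 + 34 = 222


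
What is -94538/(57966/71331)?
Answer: -1123915013/9661 ≈ -1.1634e+5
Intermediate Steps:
-94538/(57966/71331) = -94538/(57966*(1/71331)) = -94538/19322/23777 = -94538*23777/19322 = -1123915013/9661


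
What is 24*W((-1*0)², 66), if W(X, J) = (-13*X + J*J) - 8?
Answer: 104352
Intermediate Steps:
W(X, J) = -8 + J² - 13*X (W(X, J) = (-13*X + J²) - 8 = (J² - 13*X) - 8 = -8 + J² - 13*X)
24*W((-1*0)², 66) = 24*(-8 + 66² - 13*(-1*0)²) = 24*(-8 + 4356 - 13*0²) = 24*(-8 + 4356 - 13*0) = 24*(-8 + 4356 + 0) = 24*4348 = 104352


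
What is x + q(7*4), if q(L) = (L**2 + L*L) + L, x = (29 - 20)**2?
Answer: 1677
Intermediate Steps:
x = 81 (x = 9**2 = 81)
q(L) = L + 2*L**2 (q(L) = (L**2 + L**2) + L = 2*L**2 + L = L + 2*L**2)
x + q(7*4) = 81 + (7*4)*(1 + 2*(7*4)) = 81 + 28*(1 + 2*28) = 81 + 28*(1 + 56) = 81 + 28*57 = 81 + 1596 = 1677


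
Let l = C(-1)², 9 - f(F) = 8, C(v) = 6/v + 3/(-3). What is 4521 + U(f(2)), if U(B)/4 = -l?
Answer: 4325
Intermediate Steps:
C(v) = -1 + 6/v (C(v) = 6/v + 3*(-⅓) = 6/v - 1 = -1 + 6/v)
f(F) = 1 (f(F) = 9 - 1*8 = 9 - 8 = 1)
l = 49 (l = ((6 - 1*(-1))/(-1))² = (-(6 + 1))² = (-1*7)² = (-7)² = 49)
U(B) = -196 (U(B) = 4*(-1*49) = 4*(-49) = -196)
4521 + U(f(2)) = 4521 - 196 = 4325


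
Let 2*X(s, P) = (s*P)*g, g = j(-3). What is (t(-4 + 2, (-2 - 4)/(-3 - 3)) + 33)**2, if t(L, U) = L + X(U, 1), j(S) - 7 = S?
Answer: 1089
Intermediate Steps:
j(S) = 7 + S
g = 4 (g = 7 - 3 = 4)
X(s, P) = 2*P*s (X(s, P) = ((s*P)*4)/2 = ((P*s)*4)/2 = (4*P*s)/2 = 2*P*s)
t(L, U) = L + 2*U (t(L, U) = L + 2*1*U = L + 2*U)
(t(-4 + 2, (-2 - 4)/(-3 - 3)) + 33)**2 = (((-4 + 2) + 2*((-2 - 4)/(-3 - 3))) + 33)**2 = ((-2 + 2*(-6/(-6))) + 33)**2 = ((-2 + 2*(-6*(-1/6))) + 33)**2 = ((-2 + 2*1) + 33)**2 = ((-2 + 2) + 33)**2 = (0 + 33)**2 = 33**2 = 1089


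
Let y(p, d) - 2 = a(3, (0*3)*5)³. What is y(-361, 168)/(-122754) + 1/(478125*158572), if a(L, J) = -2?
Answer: 75817257959/1551144862012500 ≈ 4.8878e-5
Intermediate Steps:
y(p, d) = -6 (y(p, d) = 2 + (-2)³ = 2 - 8 = -6)
y(-361, 168)/(-122754) + 1/(478125*158572) = -6/(-122754) + 1/(478125*158572) = -6*(-1/122754) + (1/478125)*(1/158572) = 1/20459 + 1/75817237500 = 75817257959/1551144862012500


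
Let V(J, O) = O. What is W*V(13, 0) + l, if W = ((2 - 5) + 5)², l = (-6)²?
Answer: 36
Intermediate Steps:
l = 36
W = 4 (W = (-3 + 5)² = 2² = 4)
W*V(13, 0) + l = 4*0 + 36 = 0 + 36 = 36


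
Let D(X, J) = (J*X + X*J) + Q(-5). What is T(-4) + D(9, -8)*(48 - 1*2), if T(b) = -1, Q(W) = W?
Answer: -6855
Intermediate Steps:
D(X, J) = -5 + 2*J*X (D(X, J) = (J*X + X*J) - 5 = (J*X + J*X) - 5 = 2*J*X - 5 = -5 + 2*J*X)
T(-4) + D(9, -8)*(48 - 1*2) = -1 + (-5 + 2*(-8)*9)*(48 - 1*2) = -1 + (-5 - 144)*(48 - 2) = -1 - 149*46 = -1 - 6854 = -6855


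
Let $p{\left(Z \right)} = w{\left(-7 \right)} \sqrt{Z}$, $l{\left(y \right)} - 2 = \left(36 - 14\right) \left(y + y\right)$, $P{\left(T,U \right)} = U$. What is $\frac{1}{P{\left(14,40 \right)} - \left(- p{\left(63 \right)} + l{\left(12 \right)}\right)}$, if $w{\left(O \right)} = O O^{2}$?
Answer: $\frac{10}{146363} - \frac{3 \sqrt{7}}{20909} \approx -0.00031129$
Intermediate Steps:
$w{\left(O \right)} = O^{3}$
$l{\left(y \right)} = 2 + 44 y$ ($l{\left(y \right)} = 2 + \left(36 - 14\right) \left(y + y\right) = 2 + 22 \cdot 2 y = 2 + 44 y$)
$p{\left(Z \right)} = - 343 \sqrt{Z}$ ($p{\left(Z \right)} = \left(-7\right)^{3} \sqrt{Z} = - 343 \sqrt{Z}$)
$\frac{1}{P{\left(14,40 \right)} - \left(- p{\left(63 \right)} + l{\left(12 \right)}\right)} = \frac{1}{40 - \left(2 + 528 + 1029 \sqrt{7}\right)} = \frac{1}{40 - \left(530 + 343 \cdot 3 \sqrt{7}\right)} = \frac{1}{40 - \left(530 + 1029 \sqrt{7}\right)} = \frac{1}{-490 - 1029 \sqrt{7}}$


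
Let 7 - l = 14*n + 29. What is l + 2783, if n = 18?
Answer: 2509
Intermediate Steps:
l = -274 (l = 7 - (14*18 + 29) = 7 - (252 + 29) = 7 - 1*281 = 7 - 281 = -274)
l + 2783 = -274 + 2783 = 2509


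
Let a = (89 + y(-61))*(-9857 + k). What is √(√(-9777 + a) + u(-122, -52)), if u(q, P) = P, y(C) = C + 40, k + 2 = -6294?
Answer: √(-52 + I*√1108181) ≈ 22.383 + 23.516*I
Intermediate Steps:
k = -6296 (k = -2 - 6294 = -6296)
y(C) = 40 + C
a = -1098404 (a = (89 + (40 - 61))*(-9857 - 6296) = (89 - 21)*(-16153) = 68*(-16153) = -1098404)
√(√(-9777 + a) + u(-122, -52)) = √(√(-9777 - 1098404) - 52) = √(√(-1108181) - 52) = √(I*√1108181 - 52) = √(-52 + I*√1108181)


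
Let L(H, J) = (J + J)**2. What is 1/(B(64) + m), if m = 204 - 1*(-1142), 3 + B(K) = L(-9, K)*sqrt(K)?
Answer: 1/132415 ≈ 7.5520e-6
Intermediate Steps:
L(H, J) = 4*J**2 (L(H, J) = (2*J)**2 = 4*J**2)
B(K) = -3 + 4*K**(5/2) (B(K) = -3 + (4*K**2)*sqrt(K) = -3 + 4*K**(5/2))
m = 1346 (m = 204 + 1142 = 1346)
1/(B(64) + m) = 1/((-3 + 4*64**(5/2)) + 1346) = 1/((-3 + 4*32768) + 1346) = 1/((-3 + 131072) + 1346) = 1/(131069 + 1346) = 1/132415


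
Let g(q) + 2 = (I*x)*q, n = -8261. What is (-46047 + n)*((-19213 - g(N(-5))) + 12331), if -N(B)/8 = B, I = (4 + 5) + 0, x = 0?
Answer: 373639040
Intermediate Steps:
I = 9 (I = 9 + 0 = 9)
N(B) = -8*B
g(q) = -2 (g(q) = -2 + (9*0)*q = -2 + 0*q = -2 + 0 = -2)
(-46047 + n)*((-19213 - g(N(-5))) + 12331) = (-46047 - 8261)*((-19213 - 1*(-2)) + 12331) = -54308*((-19213 + 2) + 12331) = -54308*(-19211 + 12331) = -54308*(-6880) = 373639040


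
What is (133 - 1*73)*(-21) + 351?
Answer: -909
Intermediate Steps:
(133 - 1*73)*(-21) + 351 = (133 - 73)*(-21) + 351 = 60*(-21) + 351 = -1260 + 351 = -909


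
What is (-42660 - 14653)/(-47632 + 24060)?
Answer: 57313/23572 ≈ 2.4314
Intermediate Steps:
(-42660 - 14653)/(-47632 + 24060) = -57313/(-23572) = -57313*(-1/23572) = 57313/23572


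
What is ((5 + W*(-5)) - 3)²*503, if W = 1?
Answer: 4527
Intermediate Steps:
((5 + W*(-5)) - 3)²*503 = ((5 + 1*(-5)) - 3)²*503 = ((5 - 5) - 3)²*503 = (0 - 3)²*503 = (-3)²*503 = 9*503 = 4527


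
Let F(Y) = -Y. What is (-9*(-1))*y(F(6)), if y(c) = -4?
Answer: -36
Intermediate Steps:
(-9*(-1))*y(F(6)) = -9*(-1)*(-4) = 9*(-4) = -36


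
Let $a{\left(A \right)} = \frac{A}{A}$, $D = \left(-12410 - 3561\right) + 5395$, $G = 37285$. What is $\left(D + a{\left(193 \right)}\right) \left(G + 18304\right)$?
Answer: $-587853675$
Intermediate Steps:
$D = -10576$ ($D = -15971 + 5395 = -10576$)
$a{\left(A \right)} = 1$
$\left(D + a{\left(193 \right)}\right) \left(G + 18304\right) = \left(-10576 + 1\right) \left(37285 + 18304\right) = \left(-10575\right) 55589 = -587853675$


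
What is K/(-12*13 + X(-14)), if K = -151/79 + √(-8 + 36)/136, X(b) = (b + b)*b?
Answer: -151/18644 + √7/16048 ≈ -0.0079343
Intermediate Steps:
X(b) = 2*b² (X(b) = (2*b)*b = 2*b²)
K = -151/79 + √7/68 (K = -151*1/79 + √28*(1/136) = -151/79 + (2*√7)*(1/136) = -151/79 + √7/68 ≈ -1.8725)
K/(-12*13 + X(-14)) = (-151/79 + √7/68)/(-12*13 + 2*(-14)²) = (-151/79 + √7/68)/(-156 + 2*196) = (-151/79 + √7/68)/(-156 + 392) = (-151/79 + √7/68)/236 = (-151/79 + √7/68)*(1/236) = -151/18644 + √7/16048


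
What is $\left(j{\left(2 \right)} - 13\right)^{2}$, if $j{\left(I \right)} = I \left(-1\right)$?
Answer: $225$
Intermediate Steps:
$j{\left(I \right)} = - I$
$\left(j{\left(2 \right)} - 13\right)^{2} = \left(\left(-1\right) 2 - 13\right)^{2} = \left(-2 - 13\right)^{2} = \left(-15\right)^{2} = 225$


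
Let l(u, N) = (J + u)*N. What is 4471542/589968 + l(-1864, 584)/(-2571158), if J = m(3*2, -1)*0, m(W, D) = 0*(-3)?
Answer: 337201833089/42136137304 ≈ 8.0027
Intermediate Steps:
m(W, D) = 0
J = 0 (J = 0*0 = 0)
l(u, N) = N*u (l(u, N) = (0 + u)*N = u*N = N*u)
4471542/589968 + l(-1864, 584)/(-2571158) = 4471542/589968 + (584*(-1864))/(-2571158) = 4471542*(1/589968) - 1088576*(-1/2571158) = 248419/32776 + 544288/1285579 = 337201833089/42136137304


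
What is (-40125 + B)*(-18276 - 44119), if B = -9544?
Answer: 3099097255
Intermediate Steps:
(-40125 + B)*(-18276 - 44119) = (-40125 - 9544)*(-18276 - 44119) = -49669*(-62395) = 3099097255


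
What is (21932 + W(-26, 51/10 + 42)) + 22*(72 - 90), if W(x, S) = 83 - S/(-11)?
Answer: 2378561/110 ≈ 21623.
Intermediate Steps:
W(x, S) = 83 + S/11 (W(x, S) = 83 - S*(-1)/11 = 83 - (-1)*S/11 = 83 + S/11)
(21932 + W(-26, 51/10 + 42)) + 22*(72 - 90) = (21932 + (83 + (51/10 + 42)/11)) + 22*(72 - 90) = (21932 + (83 + (51*(⅒) + 42)/11)) + 22*(-18) = (21932 + (83 + (51/10 + 42)/11)) - 396 = (21932 + (83 + (1/11)*(471/10))) - 396 = (21932 + (83 + 471/110)) - 396 = (21932 + 9601/110) - 396 = 2422121/110 - 396 = 2378561/110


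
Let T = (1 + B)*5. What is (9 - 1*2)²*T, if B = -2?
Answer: -245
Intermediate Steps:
T = -5 (T = (1 - 2)*5 = -1*5 = -5)
(9 - 1*2)²*T = (9 - 1*2)²*(-5) = (9 - 2)²*(-5) = 7²*(-5) = 49*(-5) = -245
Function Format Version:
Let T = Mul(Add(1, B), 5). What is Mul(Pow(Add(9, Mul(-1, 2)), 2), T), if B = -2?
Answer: -245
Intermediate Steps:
T = -5 (T = Mul(Add(1, -2), 5) = Mul(-1, 5) = -5)
Mul(Pow(Add(9, Mul(-1, 2)), 2), T) = Mul(Pow(Add(9, Mul(-1, 2)), 2), -5) = Mul(Pow(Add(9, -2), 2), -5) = Mul(Pow(7, 2), -5) = Mul(49, -5) = -245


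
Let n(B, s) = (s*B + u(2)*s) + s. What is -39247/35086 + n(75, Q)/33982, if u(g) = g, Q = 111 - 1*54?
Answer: -45296123/45857402 ≈ -0.98776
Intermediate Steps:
Q = 57 (Q = 111 - 54 = 57)
n(B, s) = 3*s + B*s (n(B, s) = (s*B + 2*s) + s = (B*s + 2*s) + s = (2*s + B*s) + s = 3*s + B*s)
-39247/35086 + n(75, Q)/33982 = -39247/35086 + (57*(3 + 75))/33982 = -39247*1/35086 + (57*78)*(1/33982) = -39247/35086 + 4446*(1/33982) = -39247/35086 + 171/1307 = -45296123/45857402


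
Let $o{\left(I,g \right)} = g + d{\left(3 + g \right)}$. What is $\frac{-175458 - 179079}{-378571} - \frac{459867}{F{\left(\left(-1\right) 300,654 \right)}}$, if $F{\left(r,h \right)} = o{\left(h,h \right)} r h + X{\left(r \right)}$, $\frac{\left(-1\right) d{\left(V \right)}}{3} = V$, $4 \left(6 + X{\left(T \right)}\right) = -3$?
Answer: $\frac{121915513635491}{130428003224061} \approx 0.93473$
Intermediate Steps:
$X{\left(T \right)} = - \frac{27}{4}$ ($X{\left(T \right)} = -6 + \frac{1}{4} \left(-3\right) = -6 - \frac{3}{4} = - \frac{27}{4}$)
$d{\left(V \right)} = - 3 V$
$o{\left(I,g \right)} = -9 - 2 g$ ($o{\left(I,g \right)} = g - 3 \left(3 + g\right) = g - \left(9 + 3 g\right) = -9 - 2 g$)
$F{\left(r,h \right)} = - \frac{27}{4} + h r \left(-9 - 2 h\right)$ ($F{\left(r,h \right)} = \left(-9 - 2 h\right) r h - \frac{27}{4} = r \left(-9 - 2 h\right) h - \frac{27}{4} = h r \left(-9 - 2 h\right) - \frac{27}{4} = - \frac{27}{4} + h r \left(-9 - 2 h\right)$)
$\frac{-175458 - 179079}{-378571} - \frac{459867}{F{\left(\left(-1\right) 300,654 \right)}} = \frac{-175458 - 179079}{-378571} - \frac{459867}{- \frac{27}{4} - 654 \left(\left(-1\right) 300\right) \left(9 + 2 \cdot 654\right)} = \left(-175458 - 179079\right) \left(- \frac{1}{378571}\right) - \frac{459867}{- \frac{27}{4} - 654 \left(-300\right) \left(9 + 1308\right)} = \left(-354537\right) \left(- \frac{1}{378571}\right) - \frac{459867}{- \frac{27}{4} - 654 \left(-300\right) 1317} = \frac{354537}{378571} - \frac{459867}{- \frac{27}{4} + 258395400} = \frac{354537}{378571} - \frac{459867}{\frac{1033581573}{4}} = \frac{354537}{378571} - \frac{613156}{344527191} = \frac{121915513635491}{130428003224061}$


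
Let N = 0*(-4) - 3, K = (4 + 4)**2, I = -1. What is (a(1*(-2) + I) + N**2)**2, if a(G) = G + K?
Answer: 4900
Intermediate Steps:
K = 64 (K = 8**2 = 64)
N = -3 (N = 0 - 3 = -3)
a(G) = 64 + G (a(G) = G + 64 = 64 + G)
(a(1*(-2) + I) + N**2)**2 = ((64 + (1*(-2) - 1)) + (-3)**2)**2 = ((64 + (-2 - 1)) + 9)**2 = ((64 - 3) + 9)**2 = (61 + 9)**2 = 70**2 = 4900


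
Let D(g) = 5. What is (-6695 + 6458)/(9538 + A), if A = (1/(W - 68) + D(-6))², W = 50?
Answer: -76788/3098233 ≈ -0.024784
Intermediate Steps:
A = 7921/324 (A = (1/(50 - 68) + 5)² = (1/(-18) + 5)² = (-1/18 + 5)² = (89/18)² = 7921/324 ≈ 24.448)
(-6695 + 6458)/(9538 + A) = (-6695 + 6458)/(9538 + 7921/324) = -237/3098233/324 = -237*324/3098233 = -76788/3098233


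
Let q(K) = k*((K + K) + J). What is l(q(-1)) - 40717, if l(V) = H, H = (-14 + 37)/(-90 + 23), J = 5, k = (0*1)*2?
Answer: -2728062/67 ≈ -40717.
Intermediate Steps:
k = 0 (k = 0*2 = 0)
H = -23/67 (H = 23/(-67) = 23*(-1/67) = -23/67 ≈ -0.34328)
q(K) = 0 (q(K) = 0*((K + K) + 5) = 0*(2*K + 5) = 0*(5 + 2*K) = 0)
l(V) = -23/67
l(q(-1)) - 40717 = -23/67 - 40717 = -2728062/67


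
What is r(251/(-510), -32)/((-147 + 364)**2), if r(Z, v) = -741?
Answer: -741/47089 ≈ -0.015736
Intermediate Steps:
r(251/(-510), -32)/((-147 + 364)**2) = -741/(-147 + 364)**2 = -741/(217**2) = -741/47089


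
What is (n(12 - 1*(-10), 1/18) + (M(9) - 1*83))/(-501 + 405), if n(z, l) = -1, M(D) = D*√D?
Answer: 19/32 ≈ 0.59375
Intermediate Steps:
M(D) = D^(3/2)
(n(12 - 1*(-10), 1/18) + (M(9) - 1*83))/(-501 + 405) = (-1 + (9^(3/2) - 1*83))/(-501 + 405) = (-1 + (27 - 83))/(-96) = (-1 - 56)*(-1/96) = -57*(-1/96) = 19/32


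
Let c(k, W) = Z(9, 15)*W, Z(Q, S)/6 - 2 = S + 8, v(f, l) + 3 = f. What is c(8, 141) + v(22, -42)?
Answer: 21169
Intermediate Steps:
v(f, l) = -3 + f
Z(Q, S) = 60 + 6*S (Z(Q, S) = 12 + 6*(S + 8) = 12 + 6*(8 + S) = 12 + (48 + 6*S) = 60 + 6*S)
c(k, W) = 150*W (c(k, W) = (60 + 6*15)*W = (60 + 90)*W = 150*W)
c(8, 141) + v(22, -42) = 150*141 + (-3 + 22) = 21150 + 19 = 21169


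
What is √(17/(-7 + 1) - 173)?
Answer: I*√6330/6 ≈ 13.26*I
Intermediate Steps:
√(17/(-7 + 1) - 173) = √(17/(-6) - 173) = √(17*(-⅙) - 173) = √(-17/6 - 173) = √(-1055/6) = I*√6330/6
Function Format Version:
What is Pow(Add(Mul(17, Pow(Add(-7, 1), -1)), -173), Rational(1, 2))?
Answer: Mul(Rational(1, 6), I, Pow(6330, Rational(1, 2))) ≈ Mul(13.260, I)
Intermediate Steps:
Pow(Add(Mul(17, Pow(Add(-7, 1), -1)), -173), Rational(1, 2)) = Pow(Add(Mul(17, Pow(-6, -1)), -173), Rational(1, 2)) = Pow(Add(Mul(17, Rational(-1, 6)), -173), Rational(1, 2)) = Pow(Add(Rational(-17, 6), -173), Rational(1, 2)) = Pow(Rational(-1055, 6), Rational(1, 2)) = Mul(Rational(1, 6), I, Pow(6330, Rational(1, 2)))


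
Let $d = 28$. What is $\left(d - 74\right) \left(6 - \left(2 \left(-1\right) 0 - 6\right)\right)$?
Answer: $-552$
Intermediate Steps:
$\left(d - 74\right) \left(6 - \left(2 \left(-1\right) 0 - 6\right)\right) = \left(28 - 74\right) \left(6 - \left(2 \left(-1\right) 0 - 6\right)\right) = \left(28 - 74\right) \left(6 - \left(\left(-2\right) 0 - 6\right)\right) = - 46 \left(6 - \left(0 - 6\right)\right) = - 46 \left(6 - -6\right) = - 46 \left(6 + 6\right) = \left(-46\right) 12 = -552$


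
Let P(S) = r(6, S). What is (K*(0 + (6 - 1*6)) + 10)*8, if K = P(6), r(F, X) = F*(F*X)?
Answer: 80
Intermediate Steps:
r(F, X) = X*F²
P(S) = 36*S (P(S) = S*6² = S*36 = 36*S)
K = 216 (K = 36*6 = 216)
(K*(0 + (6 - 1*6)) + 10)*8 = (216*(0 + (6 - 1*6)) + 10)*8 = (216*(0 + (6 - 6)) + 10)*8 = (216*(0 + 0) + 10)*8 = (216*0 + 10)*8 = (0 + 10)*8 = 10*8 = 80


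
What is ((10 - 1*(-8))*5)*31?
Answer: 2790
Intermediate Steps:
((10 - 1*(-8))*5)*31 = ((10 + 8)*5)*31 = (18*5)*31 = 90*31 = 2790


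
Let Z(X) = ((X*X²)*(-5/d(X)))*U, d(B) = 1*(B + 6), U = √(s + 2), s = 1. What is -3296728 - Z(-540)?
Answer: -3296728 + 131220000*√3/89 ≈ -7.4302e+5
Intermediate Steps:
U = √3 (U = √(1 + 2) = √3 ≈ 1.7320)
d(B) = 6 + B (d(B) = 1*(6 + B) = 6 + B)
Z(X) = -5*√3*X³/(6 + X) (Z(X) = ((X*X²)*(-5/(6 + X)))*√3 = (X³*(-5/(6 + X)))*√3 = (-5*X³/(6 + X))*√3 = -5*√3*X³/(6 + X))
-3296728 - Z(-540) = -3296728 - (-5)*√3*(-540)³/(6 - 540) = -3296728 - (-5)*√3*(-157464000)/(-534) = -3296728 - (-5)*√3*(-157464000)*(-1)/534 = -3296728 - (-131220000)*√3/89 = -3296728 + 131220000*√3/89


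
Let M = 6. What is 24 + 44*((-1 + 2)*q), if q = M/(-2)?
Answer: -108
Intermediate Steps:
q = -3 (q = 6/(-2) = 6*(-1/2) = -3)
24 + 44*((-1 + 2)*q) = 24 + 44*((-1 + 2)*(-3)) = 24 + 44*(1*(-3)) = 24 + 44*(-3) = 24 - 132 = -108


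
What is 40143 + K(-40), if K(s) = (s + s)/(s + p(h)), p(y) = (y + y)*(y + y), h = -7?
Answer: 1565557/39 ≈ 40143.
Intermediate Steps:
p(y) = 4*y² (p(y) = (2*y)*(2*y) = 4*y²)
K(s) = 2*s/(196 + s) (K(s) = (s + s)/(s + 4*(-7)²) = (2*s)/(s + 4*49) = (2*s)/(s + 196) = (2*s)/(196 + s) = 2*s/(196 + s))
40143 + K(-40) = 40143 + 2*(-40)/(196 - 40) = 40143 + 2*(-40)/156 = 40143 + 2*(-40)*(1/156) = 40143 - 20/39 = 1565557/39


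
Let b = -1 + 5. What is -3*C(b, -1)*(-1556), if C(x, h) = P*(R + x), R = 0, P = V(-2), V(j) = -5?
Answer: -93360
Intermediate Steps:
P = -5
b = 4
C(x, h) = -5*x (C(x, h) = -5*(0 + x) = -5*x)
-3*C(b, -1)*(-1556) = -(-15)*4*(-1556) = -3*(-20)*(-1556) = 60*(-1556) = -93360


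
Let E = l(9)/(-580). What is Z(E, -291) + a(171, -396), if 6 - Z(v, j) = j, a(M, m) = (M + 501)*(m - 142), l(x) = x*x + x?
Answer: -361239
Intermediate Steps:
l(x) = x + x² (l(x) = x² + x = x + x²)
E = -9/58 (E = (9*(1 + 9))/(-580) = (9*10)*(-1/580) = 90*(-1/580) = -9/58 ≈ -0.15517)
a(M, m) = (-142 + m)*(501 + M) (a(M, m) = (501 + M)*(-142 + m) = (-142 + m)*(501 + M))
Z(v, j) = 6 - j
Z(E, -291) + a(171, -396) = (6 - 1*(-291)) + (-71142 - 142*171 + 501*(-396) + 171*(-396)) = (6 + 291) + (-71142 - 24282 - 198396 - 67716) = 297 - 361536 = -361239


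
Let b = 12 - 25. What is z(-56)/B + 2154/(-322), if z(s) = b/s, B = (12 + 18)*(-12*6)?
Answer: -18610859/2782080 ≈ -6.6895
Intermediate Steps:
b = -13
B = -2160 (B = 30*(-72) = -2160)
z(s) = -13/s
z(-56)/B + 2154/(-322) = -13/(-56)/(-2160) + 2154/(-322) = -13*(-1/56)*(-1/2160) + 2154*(-1/322) = (13/56)*(-1/2160) - 1077/161 = -13/120960 - 1077/161 = -18610859/2782080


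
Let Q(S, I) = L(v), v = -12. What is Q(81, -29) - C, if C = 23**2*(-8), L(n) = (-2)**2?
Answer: 4236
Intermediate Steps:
L(n) = 4
Q(S, I) = 4
C = -4232 (C = 529*(-8) = -4232)
Q(81, -29) - C = 4 - 1*(-4232) = 4 + 4232 = 4236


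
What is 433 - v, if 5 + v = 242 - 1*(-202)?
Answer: -6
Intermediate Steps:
v = 439 (v = -5 + (242 - 1*(-202)) = -5 + (242 + 202) = -5 + 444 = 439)
433 - v = 433 - 1*439 = 433 - 439 = -6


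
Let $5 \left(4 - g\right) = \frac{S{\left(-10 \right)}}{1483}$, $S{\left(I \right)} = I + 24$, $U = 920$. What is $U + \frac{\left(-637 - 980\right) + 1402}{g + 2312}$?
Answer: $\frac{15797681695}{17173126} \approx 919.91$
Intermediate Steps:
$S{\left(I \right)} = 24 + I$
$g = \frac{29646}{7415}$ ($g = 4 - \frac{\left(24 - 10\right) \frac{1}{1483}}{5} = 4 - \frac{14 \cdot \frac{1}{1483}}{5} = 4 - \frac{14}{7415} = \frac{29646}{7415} \approx 3.9981$)
$U + \frac{\left(-637 - 980\right) + 1402}{g + 2312} = 920 + \frac{\left(-637 - 980\right) + 1402}{\frac{29646}{7415} + 2312} = 920 + \frac{-1617 + 1402}{\frac{17173126}{7415}} = 920 - \frac{1594225}{17173126} = \frac{15797681695}{17173126}$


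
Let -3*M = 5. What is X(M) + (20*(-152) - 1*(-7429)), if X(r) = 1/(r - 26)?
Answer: 364284/83 ≈ 4389.0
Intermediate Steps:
M = -5/3 (M = -1/3*5 = -5/3 ≈ -1.6667)
X(r) = 1/(-26 + r)
X(M) + (20*(-152) - 1*(-7429)) = 1/(-26 - 5/3) + (20*(-152) - 1*(-7429)) = 1/(-83/3) + (-3040 + 7429) = -3/83 + 4389 = 364284/83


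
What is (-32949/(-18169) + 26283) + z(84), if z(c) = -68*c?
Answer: 373787448/18169 ≈ 20573.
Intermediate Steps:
z(c) = -68*c (z(c) = -34*2*c = -68*c)
(-32949/(-18169) + 26283) + z(84) = (-32949/(-18169) + 26283) - 68*84 = (-32949*(-1/18169) + 26283) - 5712 = (32949/18169 + 26283) - 5712 = 477568776/18169 - 5712 = 373787448/18169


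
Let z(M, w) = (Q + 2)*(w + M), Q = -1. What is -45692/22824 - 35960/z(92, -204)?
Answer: 6372137/19971 ≈ 319.07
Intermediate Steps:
z(M, w) = M + w (z(M, w) = (-1 + 2)*(w + M) = 1*(M + w) = M + w)
-45692/22824 - 35960/z(92, -204) = -45692/22824 - 35960/(92 - 204) = -45692*1/22824 - 35960/(-112) = -11423/5706 - 35960*(-1/112) = -11423/5706 + 4495/14 = 6372137/19971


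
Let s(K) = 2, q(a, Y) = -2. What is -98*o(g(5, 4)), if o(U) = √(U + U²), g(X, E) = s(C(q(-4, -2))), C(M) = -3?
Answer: -98*√6 ≈ -240.05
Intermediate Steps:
g(X, E) = 2
-98*o(g(5, 4)) = -98*√2*√(1 + 2) = -98*√6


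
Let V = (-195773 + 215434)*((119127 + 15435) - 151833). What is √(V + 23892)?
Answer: I*√339541239 ≈ 18427.0*I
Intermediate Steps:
V = -339565131 (V = 19661*(134562 - 151833) = 19661*(-17271) = -339565131)
√(V + 23892) = √(-339565131 + 23892) = √(-339541239) = I*√339541239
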